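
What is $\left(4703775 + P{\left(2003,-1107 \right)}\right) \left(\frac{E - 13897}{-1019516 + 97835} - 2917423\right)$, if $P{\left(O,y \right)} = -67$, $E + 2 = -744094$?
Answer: $- \frac{12647953735372979560}{921681} \approx -1.3723 \cdot 10^{13}$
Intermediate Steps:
$E = -744096$ ($E = -2 - 744094 = -744096$)
$\left(4703775 + P{\left(2003,-1107 \right)}\right) \left(\frac{E - 13897}{-1019516 + 97835} - 2917423\right) = \left(4703775 - 67\right) \left(\frac{-744096 - 13897}{-1019516 + 97835} - 2917423\right) = 4703708 \left(- \frac{757993}{-921681} - 2917423\right) = 4703708 \left(\left(-757993\right) \left(- \frac{1}{921681}\right) - 2917423\right) = 4703708 \left(\frac{757993}{921681} - 2917423\right) = 4703708 \left(- \frac{2688932590070}{921681}\right) = - \frac{12647953735372979560}{921681}$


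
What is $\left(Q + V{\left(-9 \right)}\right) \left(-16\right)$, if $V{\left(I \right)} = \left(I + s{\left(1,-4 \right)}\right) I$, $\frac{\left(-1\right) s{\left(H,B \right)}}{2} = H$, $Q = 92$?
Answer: $-3056$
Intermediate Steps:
$s{\left(H,B \right)} = - 2 H$
$V{\left(I \right)} = I \left(-2 + I\right)$ ($V{\left(I \right)} = \left(I - 2\right) I = \left(-2 + I\right) I = I \left(-2 + I\right)$)
$\left(Q + V{\left(-9 \right)}\right) \left(-16\right) = \left(92 - 9 \left(-2 - 9\right)\right) \left(-16\right) = \left(92 - -99\right) \left(-16\right) = \left(92 + 99\right) \left(-16\right) = 191 \left(-16\right) = -3056$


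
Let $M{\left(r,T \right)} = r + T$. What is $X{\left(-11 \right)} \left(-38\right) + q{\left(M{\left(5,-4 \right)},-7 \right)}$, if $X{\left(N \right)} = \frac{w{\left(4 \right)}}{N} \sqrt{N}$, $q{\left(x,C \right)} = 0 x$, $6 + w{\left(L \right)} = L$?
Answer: $- \frac{76 i \sqrt{11}}{11} \approx - 22.915 i$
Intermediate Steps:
$M{\left(r,T \right)} = T + r$
$w{\left(L \right)} = -6 + L$
$q{\left(x,C \right)} = 0$
$X{\left(N \right)} = - \frac{2}{\sqrt{N}}$ ($X{\left(N \right)} = \frac{-6 + 4}{N} \sqrt{N} = - \frac{2}{N} \sqrt{N} = - \frac{2}{\sqrt{N}}$)
$X{\left(-11 \right)} \left(-38\right) + q{\left(M{\left(5,-4 \right)},-7 \right)} = - \frac{2}{i \sqrt{11}} \left(-38\right) + 0 = - 2 \left(- \frac{i \sqrt{11}}{11}\right) \left(-38\right) + 0 = \frac{2 i \sqrt{11}}{11} \left(-38\right) + 0 = - \frac{76 i \sqrt{11}}{11} + 0 = - \frac{76 i \sqrt{11}}{11}$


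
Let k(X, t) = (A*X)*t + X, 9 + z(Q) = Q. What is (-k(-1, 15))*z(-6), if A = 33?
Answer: -7440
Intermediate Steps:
z(Q) = -9 + Q
k(X, t) = X + 33*X*t (k(X, t) = (33*X)*t + X = 33*X*t + X = X + 33*X*t)
(-k(-1, 15))*z(-6) = (-(-1)*(1 + 33*15))*(-9 - 6) = -(-1)*(1 + 495)*(-15) = -(-1)*496*(-15) = -1*(-496)*(-15) = 496*(-15) = -7440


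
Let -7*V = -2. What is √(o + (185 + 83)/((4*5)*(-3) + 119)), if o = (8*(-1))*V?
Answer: 2*√96229/413 ≈ 1.5022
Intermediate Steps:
V = 2/7 (V = -⅐*(-2) = 2/7 ≈ 0.28571)
o = -16/7 (o = (8*(-1))*(2/7) = -8*2/7 = -16/7 ≈ -2.2857)
√(o + (185 + 83)/((4*5)*(-3) + 119)) = √(-16/7 + (185 + 83)/((4*5)*(-3) + 119)) = √(-16/7 + 268/(20*(-3) + 119)) = √(-16/7 + 268/(-60 + 119)) = √(-16/7 + 268/59) = √(932/413) = 2*√96229/413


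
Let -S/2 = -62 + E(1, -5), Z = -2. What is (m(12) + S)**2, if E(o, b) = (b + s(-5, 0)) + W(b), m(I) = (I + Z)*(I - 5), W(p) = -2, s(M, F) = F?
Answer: 43264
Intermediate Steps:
m(I) = (-5 + I)*(-2 + I) (m(I) = (I - 2)*(I - 5) = (-2 + I)*(-5 + I) = (-5 + I)*(-2 + I))
E(o, b) = -2 + b (E(o, b) = (b + 0) - 2 = b - 2 = -2 + b)
S = 138 (S = -2*(-62 + (-2 - 5)) = -2*(-62 - 7) = -2*(-69) = 138)
(m(12) + S)**2 = ((10 + 12**2 - 7*12) + 138)**2 = ((10 + 144 - 84) + 138)**2 = (70 + 138)**2 = 208**2 = 43264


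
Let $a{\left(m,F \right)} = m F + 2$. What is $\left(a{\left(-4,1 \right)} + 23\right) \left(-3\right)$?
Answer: $-63$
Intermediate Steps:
$a{\left(m,F \right)} = 2 + F m$ ($a{\left(m,F \right)} = F m + 2 = 2 + F m$)
$\left(a{\left(-4,1 \right)} + 23\right) \left(-3\right) = \left(\left(2 + 1 \left(-4\right)\right) + 23\right) \left(-3\right) = \left(\left(2 - 4\right) + 23\right) \left(-3\right) = \left(-2 + 23\right) \left(-3\right) = 21 \left(-3\right) = -63$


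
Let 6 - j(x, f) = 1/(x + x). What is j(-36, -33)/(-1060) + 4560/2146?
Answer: 173544991/81891360 ≈ 2.1192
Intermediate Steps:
j(x, f) = 6 - 1/(2*x) (j(x, f) = 6 - 1/(x + x) = 6 - 1/(2*x))
j(-36, -33)/(-1060) + 4560/2146 = (6 - ½/(-36))/(-1060) + 4560/2146 = (6 - ½*(-1/36))*(-1/1060) + 4560*(1/2146) = (6 + 1/72)*(-1/1060) + 2280/1073 = (433/72)*(-1/1060) + 2280/1073 = -433/76320 + 2280/1073 = 173544991/81891360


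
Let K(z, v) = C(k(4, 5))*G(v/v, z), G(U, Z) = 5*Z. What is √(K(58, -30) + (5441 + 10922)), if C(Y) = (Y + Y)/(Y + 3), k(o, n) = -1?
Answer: √16073 ≈ 126.78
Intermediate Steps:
C(Y) = 2*Y/(3 + Y) (C(Y) = (2*Y)/(3 + Y) = 2*Y/(3 + Y))
K(z, v) = -5*z (K(z, v) = (2*(-1)/(3 - 1))*(5*z) = (2*(-1)/2)*(5*z) = (2*(-1)*(½))*(5*z) = -5*z)
√(K(58, -30) + (5441 + 10922)) = √(-5*58 + (5441 + 10922)) = √(-290 + 16363) = √16073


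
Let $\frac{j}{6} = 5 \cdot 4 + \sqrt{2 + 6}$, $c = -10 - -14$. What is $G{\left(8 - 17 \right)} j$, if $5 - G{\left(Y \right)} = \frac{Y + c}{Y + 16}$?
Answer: $\frac{4800}{7} + \frac{480 \sqrt{2}}{7} \approx 782.69$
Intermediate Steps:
$c = 4$ ($c = -10 + 14 = 4$)
$G{\left(Y \right)} = 5 - \frac{4 + Y}{16 + Y}$ ($G{\left(Y \right)} = 5 - \frac{Y + 4}{Y + 16} = 5 - \frac{4 + Y}{16 + Y}$)
$j = 120 + 12 \sqrt{2}$ ($j = 6 \left(5 \cdot 4 + \sqrt{2 + 6}\right) = 6 \left(20 + \sqrt{8}\right) = 6 \left(20 + 2 \sqrt{2}\right) = 120 + 12 \sqrt{2} \approx 136.97$)
$G{\left(8 - 17 \right)} j = \frac{4 \left(19 + \left(8 - 17\right)\right)}{16 + \left(8 - 17\right)} \left(120 + 12 \sqrt{2}\right) = \frac{4 \left(19 - 9\right)}{16 - 9} \left(120 + 12 \sqrt{2}\right) = 4 \cdot \frac{1}{7} \cdot 10 \left(120 + 12 \sqrt{2}\right) = \frac{40 \left(120 + 12 \sqrt{2}\right)}{7} = \frac{4800}{7} + \frac{480 \sqrt{2}}{7}$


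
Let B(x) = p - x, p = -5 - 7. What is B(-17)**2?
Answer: 25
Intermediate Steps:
p = -12
B(x) = -12 - x
B(-17)**2 = (-12 - 1*(-17))**2 = (-12 + 17)**2 = 5**2 = 25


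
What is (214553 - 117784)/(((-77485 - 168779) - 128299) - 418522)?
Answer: -96769/793085 ≈ -0.12202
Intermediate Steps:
(214553 - 117784)/(((-77485 - 168779) - 128299) - 418522) = 96769/((-246264 - 128299) - 418522) = 96769/(-374563 - 418522) = 96769/(-793085) = 96769*(-1/793085) = -96769/793085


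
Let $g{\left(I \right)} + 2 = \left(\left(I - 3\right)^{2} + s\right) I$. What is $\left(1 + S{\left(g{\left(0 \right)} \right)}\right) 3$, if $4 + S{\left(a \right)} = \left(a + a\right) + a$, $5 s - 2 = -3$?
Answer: $-27$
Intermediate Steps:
$s = - \frac{1}{5}$ ($s = \frac{2}{5} + \frac{1}{5} \left(-3\right) = \frac{2}{5} - \frac{3}{5} = - \frac{1}{5} \approx -0.2$)
$g{\left(I \right)} = -2 + I \left(- \frac{1}{5} + \left(-3 + I\right)^{2}\right)$ ($g{\left(I \right)} = -2 + \left(\left(I - 3\right)^{2} - \frac{1}{5}\right) I = -2 + \left(\left(-3 + I\right)^{2} - \frac{1}{5}\right) I = -2 + \left(- \frac{1}{5} + \left(-3 + I\right)^{2}\right) I = -2 + I \left(- \frac{1}{5} + \left(-3 + I\right)^{2}\right)$)
$S{\left(a \right)} = -4 + 3 a$ ($S{\left(a \right)} = -4 + \left(\left(a + a\right) + a\right) = -4 + \left(2 a + a\right) = -4 + 3 a$)
$\left(1 + S{\left(g{\left(0 \right)} \right)}\right) 3 = \left(1 + \left(-4 + 3 \left(-2 - 0 + 0 \left(-3 + 0\right)^{2}\right)\right)\right) 3 = \left(1 + \left(-4 + 3 \left(-2 + 0 + 0 \left(-3\right)^{2}\right)\right)\right) 3 = \left(1 + \left(-4 + 3 \left(-2 + 0 + 0 \cdot 9\right)\right)\right) 3 = \left(1 + \left(-4 + 3 \left(-2 + 0 + 0\right)\right)\right) 3 = \left(1 + \left(-4 + 3 \left(-2\right)\right)\right) 3 = \left(1 - 10\right) 3 = \left(-9\right) 3 = -27$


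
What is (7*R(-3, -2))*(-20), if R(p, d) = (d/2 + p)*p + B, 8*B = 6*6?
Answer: -2310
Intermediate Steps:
B = 9/2 (B = (6*6)/8 = (1/8)*36 = 9/2 ≈ 4.5000)
R(p, d) = 9/2 + p*(p + d/2) (R(p, d) = (d/2 + p)*p + 9/2 = (p + d/2)*p + 9/2 = p*(p + d/2) + 9/2 = 9/2 + p*(p + d/2))
(7*R(-3, -2))*(-20) = (7*(9/2 + (-3)**2 + (1/2)*(-2)*(-3)))*(-20) = (7*(9/2 + 9 + 3))*(-20) = (7*(33/2))*(-20) = (231/2)*(-20) = -2310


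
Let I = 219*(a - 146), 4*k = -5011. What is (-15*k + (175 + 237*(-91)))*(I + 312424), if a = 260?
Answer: -1754934085/2 ≈ -8.7747e+8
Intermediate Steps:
k = -5011/4 (k = (¼)*(-5011) = -5011/4 ≈ -1252.8)
I = 24966 (I = 219*(260 - 146) = 219*114 = 24966)
(-15*k + (175 + 237*(-91)))*(I + 312424) = (-15*(-5011/4) + (175 + 237*(-91)))*(24966 + 312424) = (75165/4 + (175 - 21567))*337390 = (75165/4 - 21392)*337390 = -10403/4*337390 = -1754934085/2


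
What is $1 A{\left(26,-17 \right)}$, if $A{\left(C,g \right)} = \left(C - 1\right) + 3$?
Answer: $28$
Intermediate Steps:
$A{\left(C,g \right)} = 2 + C$ ($A{\left(C,g \right)} = \left(-1 + C\right) + 3 = 2 + C$)
$1 A{\left(26,-17 \right)} = 1 \left(2 + 26\right) = 1 \cdot 28 = 28$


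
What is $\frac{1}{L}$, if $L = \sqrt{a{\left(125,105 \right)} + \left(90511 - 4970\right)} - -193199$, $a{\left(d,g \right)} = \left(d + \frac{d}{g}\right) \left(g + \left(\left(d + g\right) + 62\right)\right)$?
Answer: $\frac{4057179}{783840077210} - \frac{\sqrt{59816631}}{783840077210} \approx 5.1662 \cdot 10^{-6}$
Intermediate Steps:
$a{\left(d,g \right)} = \left(d + \frac{d}{g}\right) \left(62 + d + 2 g\right)$ ($a{\left(d,g \right)} = \left(d + \frac{d}{g}\right) \left(g + \left(62 + d + g\right)\right) = \left(d + \frac{d}{g}\right) \left(62 + d + 2 g\right)$)
$L = 193199 + \frac{\sqrt{59816631}}{21}$ ($L = \sqrt{\frac{125 \left(62 + 125 + 105 \left(64 + 125 + 2 \cdot 105\right)\right)}{105} + \left(90511 - 4970\right)} - -193199 = \sqrt{125 \cdot \frac{1}{105} \left(62 + 125 + 105 \left(64 + 125 + 210\right)\right) + 85541} + 193199 = \sqrt{125 \cdot \frac{1}{105} \left(62 + 125 + 105 \cdot 399\right) + 85541} + 193199 = \sqrt{125 \cdot \frac{1}{105} \left(62 + 125 + 41895\right) + 85541} + 193199 = \sqrt{125 \cdot \frac{1}{105} \cdot 42082 + 85541} + 193199 = \sqrt{\frac{1052050}{21} + 85541} + 193199 = \sqrt{\frac{2848411}{21}} + 193199 = \frac{\sqrt{59816631}}{21} + 193199 = 193199 + \frac{\sqrt{59816631}}{21} \approx 1.9357 \cdot 10^{5}$)
$\frac{1}{L} = \frac{1}{193199 + \frac{\sqrt{59816631}}{21}}$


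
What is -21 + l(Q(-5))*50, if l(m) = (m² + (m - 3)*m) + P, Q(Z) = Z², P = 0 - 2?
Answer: 58629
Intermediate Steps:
P = -2
l(m) = -2 + m² + m*(-3 + m) (l(m) = (m² + (m - 3)*m) - 2 = (m² + (-3 + m)*m) - 2 = (m² + m*(-3 + m)) - 2 = -2 + m² + m*(-3 + m))
-21 + l(Q(-5))*50 = -21 + (-2 - 3*(-5)² + 2*((-5)²)²)*50 = -21 + (-2 - 3*25 + 2*25²)*50 = -21 + (-2 - 75 + 2*625)*50 = -21 + (-2 - 75 + 1250)*50 = -21 + 1173*50 = -21 + 58650 = 58629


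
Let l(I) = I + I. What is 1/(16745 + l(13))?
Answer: 1/16771 ≈ 5.9627e-5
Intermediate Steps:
l(I) = 2*I
1/(16745 + l(13)) = 1/(16745 + 2*13) = 1/(16745 + 26) = 1/16771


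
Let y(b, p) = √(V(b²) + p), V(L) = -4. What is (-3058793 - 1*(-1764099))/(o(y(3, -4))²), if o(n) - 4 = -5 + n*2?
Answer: -1294694/(1 - 4*I*√2)² ≈ 36855.0 - 13451.0*I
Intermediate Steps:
y(b, p) = √(-4 + p)
o(n) = -1 + 2*n (o(n) = 4 + (-5 + n*2) = 4 + (-5 + 2*n) = -1 + 2*n)
(-3058793 - 1*(-1764099))/(o(y(3, -4))²) = (-3058793 - 1*(-1764099))/((-1 + 2*√(-4 - 4))²) = (-3058793 + 1764099)/((-1 + 2*√(-8))²) = -1294694/(-1 + 2*(2*I*√2))² = -1294694/(-1 + 4*I*√2)²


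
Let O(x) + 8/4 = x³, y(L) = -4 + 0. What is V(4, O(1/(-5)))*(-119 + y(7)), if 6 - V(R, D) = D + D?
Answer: -153996/125 ≈ -1232.0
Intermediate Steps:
y(L) = -4
O(x) = -2 + x³
V(R, D) = 6 - 2*D (V(R, D) = 6 - (D + D) = 6 - 2*D)
V(4, O(1/(-5)))*(-119 + y(7)) = (6 - 2*(-2 + (1/(-5))³))*(-119 - 4) = (6 - 2*(-2 + (-⅕)³))*(-123) = (6 - 2*(-2 - 1/125))*(-123) = (6 - 2*(-251/125))*(-123) = (6 + 502/125)*(-123) = (1252/125)*(-123) = -153996/125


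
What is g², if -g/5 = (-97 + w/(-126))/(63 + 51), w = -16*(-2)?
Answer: 938503225/51581124 ≈ 18.195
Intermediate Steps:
w = 32
g = 30635/7182 (g = -5*(-97 + 32/(-126))/(63 + 51) = -5*(-97 + 32*(-1/126))/114 = -5*(-97 - 16/63)/114 = -(-30635)/(63*114) = -5*(-6127/7182) = 30635/7182 ≈ 4.2655)
g² = (30635/7182)² = 938503225/51581124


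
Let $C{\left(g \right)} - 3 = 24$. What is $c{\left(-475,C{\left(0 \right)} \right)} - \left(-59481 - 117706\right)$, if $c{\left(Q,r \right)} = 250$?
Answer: $177437$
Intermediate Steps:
$C{\left(g \right)} = 27$ ($C{\left(g \right)} = 3 + 24 = 27$)
$c{\left(-475,C{\left(0 \right)} \right)} - \left(-59481 - 117706\right) = 250 - \left(-59481 - 117706\right) = 250 - -177187 = 250 + 177187 = 177437$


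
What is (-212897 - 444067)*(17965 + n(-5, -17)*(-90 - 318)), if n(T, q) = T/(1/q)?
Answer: 10981153260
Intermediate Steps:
n(T, q) = T*q
(-212897 - 444067)*(17965 + n(-5, -17)*(-90 - 318)) = (-212897 - 444067)*(17965 + (-5*(-17))*(-90 - 318)) = -656964*(17965 + 85*(-408)) = -656964*(17965 - 34680) = -656964*(-16715) = 10981153260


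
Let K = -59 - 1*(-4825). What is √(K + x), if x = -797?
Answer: 63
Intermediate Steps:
K = 4766 (K = -59 + 4825 = 4766)
√(K + x) = √(4766 - 797) = √3969 = 63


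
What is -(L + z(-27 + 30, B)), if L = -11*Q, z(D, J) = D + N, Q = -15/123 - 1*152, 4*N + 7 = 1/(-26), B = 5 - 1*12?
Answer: -7140417/4264 ≈ -1674.6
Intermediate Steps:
B = -7 (B = 5 - 12 = -7)
N = -183/104 (N = -7/4 + (¼)/(-26) = -7/4 + (¼)*(-1/26) = -7/4 - 1/104 = -183/104 ≈ -1.7596)
Q = -6237/41 (Q = -15*1/123 - 152 = -5/41 - 152 = -6237/41 ≈ -152.12)
z(D, J) = -183/104 + D (z(D, J) = D - 183/104 = -183/104 + D)
L = 68607/41 (L = -11*(-6237/41) = 68607/41 ≈ 1673.3)
-(L + z(-27 + 30, B)) = -(68607/41 + (-183/104 + (-27 + 30))) = -(68607/41 + (-183/104 + 3)) = -(68607/41 + 129/104) = -1*7140417/4264 = -7140417/4264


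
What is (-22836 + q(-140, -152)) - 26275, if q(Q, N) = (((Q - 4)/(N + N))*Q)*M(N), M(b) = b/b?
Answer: -934369/19 ≈ -49177.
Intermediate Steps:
M(b) = 1
q(Q, N) = Q*(-4 + Q)/(2*N) (q(Q, N) = (((Q - 4)/(N + N))*Q)*1 = (((-4 + Q)/((2*N)))*Q)*1 = (((-4 + Q)*(1/(2*N)))*Q)*1 = (((-4 + Q)/(2*N))*Q)*1 = (Q*(-4 + Q)/(2*N))*1 = Q*(-4 + Q)/(2*N))
(-22836 + q(-140, -152)) - 26275 = (-22836 + (1/2)*(-140)*(-4 - 140)/(-152)) - 26275 = (-22836 + (1/2)*(-140)*(-1/152)*(-144)) - 26275 = (-22836 - 1260/19) - 26275 = -435144/19 - 26275 = -934369/19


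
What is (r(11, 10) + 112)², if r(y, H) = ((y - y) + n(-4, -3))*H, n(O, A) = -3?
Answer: 6724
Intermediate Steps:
r(y, H) = -3*H (r(y, H) = ((y - y) - 3)*H = (0 - 3)*H = -3*H)
(r(11, 10) + 112)² = (-3*10 + 112)² = (-30 + 112)² = 82² = 6724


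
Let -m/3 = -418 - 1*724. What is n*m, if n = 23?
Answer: 78798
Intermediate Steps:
m = 3426 (m = -3*(-418 - 1*724) = -3*(-418 - 724) = -3*(-1142) = 3426)
n*m = 23*3426 = 78798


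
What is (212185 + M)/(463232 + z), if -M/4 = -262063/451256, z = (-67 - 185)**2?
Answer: 23937700653/59423195104 ≈ 0.40283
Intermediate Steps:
z = 63504 (z = (-252)**2 = 63504)
M = 262063/112814 (M = -(-1048252)/451256 = -4*(-262063/451256) = 262063/112814 ≈ 2.3230)
(212185 + M)/(463232 + z) = (212185 + 262063/112814)/(463232 + 63504) = (23937700653/112814)/526736 = (23937700653/112814)*(1/526736) = 23937700653/59423195104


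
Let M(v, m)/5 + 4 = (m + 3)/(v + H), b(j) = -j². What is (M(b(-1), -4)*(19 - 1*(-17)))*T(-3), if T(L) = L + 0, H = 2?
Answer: 2700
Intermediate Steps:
M(v, m) = -20 + 5*(3 + m)/(2 + v) (M(v, m) = -20 + 5*((m + 3)/(v + 2)) = -20 + 5*((3 + m)/(2 + v)) = -20 + 5*(3 + m)/(2 + v))
T(L) = L
(M(b(-1), -4)*(19 - 1*(-17)))*T(-3) = ((5*(-5 - 4 - (-4)*(-1)²)/(2 - 1*(-1)²))*(19 - 1*(-17)))*(-3) = ((5*(-5 - 4 - (-4))/(2 - 1*1))*(19 + 17))*(-3) = ((5*(-5 - 4 - 4*(-1))/(2 - 1))*36)*(-3) = ((5*(-5 - 4 + 4)/1)*36)*(-3) = ((5*1*(-5))*36)*(-3) = -25*36*(-3) = -900*(-3) = 2700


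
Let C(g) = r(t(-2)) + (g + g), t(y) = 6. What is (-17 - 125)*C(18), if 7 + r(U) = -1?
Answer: -3976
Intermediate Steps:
r(U) = -8 (r(U) = -7 - 1 = -8)
C(g) = -8 + 2*g (C(g) = -8 + (g + g) = -8 + 2*g)
(-17 - 125)*C(18) = (-17 - 125)*(-8 + 2*18) = -142*(-8 + 36) = -142*28 = -3976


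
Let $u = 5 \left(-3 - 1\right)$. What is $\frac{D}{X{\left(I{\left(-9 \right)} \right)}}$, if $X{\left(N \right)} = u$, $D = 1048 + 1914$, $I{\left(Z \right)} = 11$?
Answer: $- \frac{1481}{10} \approx -148.1$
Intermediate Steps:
$u = -20$ ($u = 5 \left(-4\right) = -20$)
$D = 2962$
$X{\left(N \right)} = -20$
$\frac{D}{X{\left(I{\left(-9 \right)} \right)}} = \frac{2962}{-20} = 2962 \left(- \frac{1}{20}\right) = - \frac{1481}{10}$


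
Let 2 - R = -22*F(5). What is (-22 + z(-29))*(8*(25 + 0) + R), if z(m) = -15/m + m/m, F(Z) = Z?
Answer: -185328/29 ≈ -6390.6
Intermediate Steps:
R = 112 (R = 2 - (-22)*5 = 2 - 1*(-110) = 2 + 110 = 112)
z(m) = 1 - 15/m (z(m) = -15/m + 1 = 1 - 15/m)
(-22 + z(-29))*(8*(25 + 0) + R) = (-22 + (-15 - 29)/(-29))*(8*(25 + 0) + 112) = (-22 - 1/29*(-44))*(8*25 + 112) = (-22 + 44/29)*(200 + 112) = -594/29*312 = -185328/29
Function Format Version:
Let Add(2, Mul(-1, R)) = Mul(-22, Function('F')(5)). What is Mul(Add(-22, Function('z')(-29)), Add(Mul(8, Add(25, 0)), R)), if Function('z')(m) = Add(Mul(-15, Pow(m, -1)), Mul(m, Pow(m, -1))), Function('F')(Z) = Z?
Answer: Rational(-185328, 29) ≈ -6390.6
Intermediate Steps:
R = 112 (R = Add(2, Mul(-1, Mul(-22, 5))) = Add(2, Mul(-1, -110)) = Add(2, 110) = 112)
Function('z')(m) = Add(1, Mul(-15, Pow(m, -1))) (Function('z')(m) = Add(Mul(-15, Pow(m, -1)), 1) = Add(1, Mul(-15, Pow(m, -1))))
Mul(Add(-22, Function('z')(-29)), Add(Mul(8, Add(25, 0)), R)) = Mul(Add(-22, Mul(Pow(-29, -1), Add(-15, -29))), Add(Mul(8, Add(25, 0)), 112)) = Mul(Add(-22, Mul(Rational(-1, 29), -44)), Add(Mul(8, 25), 112)) = Mul(Add(-22, Rational(44, 29)), Add(200, 112)) = Mul(Rational(-594, 29), 312) = Rational(-185328, 29)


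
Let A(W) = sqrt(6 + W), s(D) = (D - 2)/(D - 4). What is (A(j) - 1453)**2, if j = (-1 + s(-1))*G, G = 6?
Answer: 10556063/5 - 8718*sqrt(10)/5 ≈ 2.1057e+6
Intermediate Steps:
s(D) = (-2 + D)/(-4 + D)
j = -12/5 (j = (-1 + (-2 - 1)/(-4 - 1))*6 = (-1 - 3/(-5))*6 = (-1 - 1/5*(-3))*6 = (-1 + 3/5)*6 = -2/5*6 = -12/5 ≈ -2.4000)
(A(j) - 1453)**2 = (sqrt(6 - 12/5) - 1453)**2 = (sqrt(18/5) - 1453)**2 = (3*sqrt(10)/5 - 1453)**2 = (-1453 + 3*sqrt(10)/5)**2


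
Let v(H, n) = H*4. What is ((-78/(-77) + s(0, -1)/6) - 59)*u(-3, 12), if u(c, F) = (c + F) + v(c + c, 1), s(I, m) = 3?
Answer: 132795/154 ≈ 862.30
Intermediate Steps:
v(H, n) = 4*H
u(c, F) = F + 9*c (u(c, F) = (c + F) + 4*(c + c) = (F + c) + 4*(2*c) = (F + c) + 8*c = F + 9*c)
((-78/(-77) + s(0, -1)/6) - 59)*u(-3, 12) = ((-78/(-77) + 3/6) - 59)*(12 + 9*(-3)) = ((-78*(-1/77) + 3*(⅙)) - 59)*(12 - 27) = ((78/77 + ½) - 59)*(-15) = (233/154 - 59)*(-15) = -8853/154*(-15) = 132795/154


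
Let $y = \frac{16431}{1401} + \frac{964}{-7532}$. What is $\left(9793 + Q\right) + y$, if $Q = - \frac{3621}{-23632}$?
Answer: $\frac{4158227715525}{424103248} \approx 9804.8$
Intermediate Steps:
$Q = \frac{3621}{23632}$ ($Q = \left(-3621\right) \left(- \frac{1}{23632}\right) = \frac{3621}{23632} \approx 0.15322$)
$y = \frac{10200644}{879361}$ ($y = 16431 \cdot \frac{1}{1401} + 964 \left(- \frac{1}{7532}\right) = \frac{5477}{467} - \frac{241}{1883} = \frac{10200644}{879361} \approx 11.6$)
$\left(9793 + Q\right) + y = \left(9793 + \frac{3621}{23632}\right) + \frac{10200644}{879361} = \frac{231431797}{23632} + \frac{10200644}{879361} = \frac{4158227715525}{424103248}$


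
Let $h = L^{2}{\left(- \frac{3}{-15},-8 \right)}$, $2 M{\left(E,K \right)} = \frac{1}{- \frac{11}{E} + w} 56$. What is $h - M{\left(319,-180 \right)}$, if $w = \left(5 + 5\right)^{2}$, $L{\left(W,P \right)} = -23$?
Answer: $\frac{1532759}{2899} \approx 528.72$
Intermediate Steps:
$w = 100$ ($w = 10^{2} = 100$)
$M{\left(E,K \right)} = \frac{28}{100 - \frac{11}{E}}$ ($M{\left(E,K \right)} = \frac{\frac{1}{- \frac{11}{E} + 100} \cdot 56}{2} = \frac{\frac{1}{100 - \frac{11}{E}} 56}{2} = \frac{56 \frac{1}{100 - \frac{11}{E}}}{2} = \frac{28}{100 - \frac{11}{E}}$)
$h = 529$ ($h = \left(-23\right)^{2} = 529$)
$h - M{\left(319,-180 \right)} = 529 - 28 \cdot 319 \frac{1}{-11 + 100 \cdot 319} = 529 - 28 \cdot 319 \frac{1}{-11 + 31900} = 529 - 28 \cdot 319 \cdot \frac{1}{31889} = 529 - \frac{812}{2899} = \frac{1532759}{2899}$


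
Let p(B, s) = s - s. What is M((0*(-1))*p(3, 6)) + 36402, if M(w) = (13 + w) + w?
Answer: 36415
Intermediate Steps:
p(B, s) = 0
M(w) = 13 + 2*w
M((0*(-1))*p(3, 6)) + 36402 = (13 + 2*((0*(-1))*0)) + 36402 = (13 + 2*(0*0)) + 36402 = (13 + 2*0) + 36402 = (13 + 0) + 36402 = 13 + 36402 = 36415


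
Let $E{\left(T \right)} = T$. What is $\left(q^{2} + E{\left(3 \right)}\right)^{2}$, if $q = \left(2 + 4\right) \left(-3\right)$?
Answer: $106929$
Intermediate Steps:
$q = -18$ ($q = 6 \left(-3\right) = -18$)
$\left(q^{2} + E{\left(3 \right)}\right)^{2} = \left(\left(-18\right)^{2} + 3\right)^{2} = \left(324 + 3\right)^{2} = 327^{2} = 106929$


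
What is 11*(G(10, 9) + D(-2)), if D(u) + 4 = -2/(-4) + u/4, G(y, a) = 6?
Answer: 22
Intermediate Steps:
D(u) = -7/2 + u/4 (D(u) = -4 + (-2/(-4) + u/4) = -4 + (-2*(-1/4) + u*(1/4)) = -4 + (1/2 + u/4) = -7/2 + u/4)
11*(G(10, 9) + D(-2)) = 11*(6 + (-7/2 + (1/4)*(-2))) = 11*(6 + (-7/2 - 1/2)) = 11*(6 - 4) = 11*2 = 22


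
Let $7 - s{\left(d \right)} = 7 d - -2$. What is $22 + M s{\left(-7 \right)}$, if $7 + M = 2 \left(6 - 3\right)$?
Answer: $-32$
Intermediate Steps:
$s{\left(d \right)} = 5 - 7 d$ ($s{\left(d \right)} = 7 - \left(7 d - -2\right) = 7 - \left(7 d + 2\right) = 7 - \left(2 + 7 d\right) = 5 - 7 d$)
$M = -1$ ($M = -7 + 2 \left(6 - 3\right) = -7 + 2 \cdot 3 = -7 + 6 = -1$)
$22 + M s{\left(-7 \right)} = 22 - \left(5 - -49\right) = 22 - \left(5 + 49\right) = 22 - 54 = -32$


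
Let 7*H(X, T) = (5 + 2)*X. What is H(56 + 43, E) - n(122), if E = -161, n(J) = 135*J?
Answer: -16371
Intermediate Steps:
H(X, T) = X (H(X, T) = ((5 + 2)*X)/7 = (7*X)/7 = X)
H(56 + 43, E) - n(122) = (56 + 43) - 135*122 = 99 - 1*16470 = 99 - 16470 = -16371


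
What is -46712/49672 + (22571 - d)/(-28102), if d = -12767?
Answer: -191750610/87242659 ≈ -2.1979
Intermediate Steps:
-46712/49672 + (22571 - d)/(-28102) = -46712/49672 + (22571 - 1*(-12767))/(-28102) = -46712*1/49672 + (22571 + 12767)*(-1/28102) = -5839/6209 + 35338*(-1/28102) = -5839/6209 - 17669/14051 = -191750610/87242659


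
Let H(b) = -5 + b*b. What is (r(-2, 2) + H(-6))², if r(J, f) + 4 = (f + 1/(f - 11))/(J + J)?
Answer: 912025/1296 ≈ 703.72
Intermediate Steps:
H(b) = -5 + b²
r(J, f) = -4 + (f + 1/(-11 + f))/(2*J) (r(J, f) = -4 + (f + 1/(f - 11))/(J + J) = -4 + (f + 1/(-11 + f))/((2*J)) = -4 + (f + 1/(-11 + f))*(1/(2*J)) = -4 + (f + 1/(-11 + f))/(2*J))
(r(-2, 2) + H(-6))² = ((½)*(1 + 2² - 11*2 + 88*(-2) - 8*(-2)*2)/(-2*(-11 + 2)) + (-5 + (-6)²))² = ((½)*(-½)*(1 + 4 - 22 - 176 + 32)/(-9) + (-5 + 36))² = ((½)*(-½)*(-⅑)*(-161) + 31)² = (-161/36 + 31)² = (955/36)² = 912025/1296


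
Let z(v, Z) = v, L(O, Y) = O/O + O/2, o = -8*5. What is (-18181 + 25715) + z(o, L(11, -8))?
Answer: 7494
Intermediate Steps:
o = -40
L(O, Y) = 1 + O/2 (L(O, Y) = 1 + O*(½) = 1 + O/2)
(-18181 + 25715) + z(o, L(11, -8)) = (-18181 + 25715) - 40 = 7534 - 40 = 7494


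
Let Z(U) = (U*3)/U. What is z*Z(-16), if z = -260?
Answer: -780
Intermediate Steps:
Z(U) = 3 (Z(U) = (3*U)/U = 3)
z*Z(-16) = -260*3 = -780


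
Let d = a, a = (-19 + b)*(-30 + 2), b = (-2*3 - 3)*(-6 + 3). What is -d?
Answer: 224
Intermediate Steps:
b = 27 (b = (-6 - 3)*(-3) = -9*(-3) = 27)
a = -224 (a = (-19 + 27)*(-30 + 2) = 8*(-28) = -224)
d = -224
-d = -1*(-224) = 224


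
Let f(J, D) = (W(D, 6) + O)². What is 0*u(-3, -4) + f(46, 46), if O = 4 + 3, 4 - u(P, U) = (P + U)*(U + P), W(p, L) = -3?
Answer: 16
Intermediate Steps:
u(P, U) = 4 - (P + U)² (u(P, U) = 4 - (P + U)*(U + P) = 4 - (P + U)*(P + U) = 4 - (P + U)²)
O = 7
f(J, D) = 16 (f(J, D) = (-3 + 7)² = 4² = 16)
0*u(-3, -4) + f(46, 46) = 0*(4 - (-3 - 4)²) + 16 = 0*(4 - 1*(-7)²) + 16 = 0*(4 - 1*49) + 16 = 0*(4 - 49) + 16 = 0*(-45) + 16 = 0 + 16 = 16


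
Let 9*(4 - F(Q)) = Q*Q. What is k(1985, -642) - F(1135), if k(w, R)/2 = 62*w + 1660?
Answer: 3533329/9 ≈ 3.9259e+5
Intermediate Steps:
F(Q) = 4 - Q**2/9 (F(Q) = 4 - Q*Q/9 = 4 - Q**2/9)
k(w, R) = 3320 + 124*w (k(w, R) = 2*(62*w + 1660) = 2*(1660 + 62*w) = 3320 + 124*w)
k(1985, -642) - F(1135) = (3320 + 124*1985) - (4 - 1/9*1135**2) = (3320 + 246140) - (4 - 1/9*1288225) = 249460 - (4 - 1288225/9) = 249460 - 1*(-1288189/9) = 249460 + 1288189/9 = 3533329/9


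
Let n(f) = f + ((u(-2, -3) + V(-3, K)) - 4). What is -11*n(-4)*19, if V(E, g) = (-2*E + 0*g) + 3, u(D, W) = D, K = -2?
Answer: 209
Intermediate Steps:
V(E, g) = 3 - 2*E (V(E, g) = (-2*E + 0) + 3 = -2*E + 3 = 3 - 2*E)
n(f) = 3 + f (n(f) = f + ((-2 + (3 - 2*(-3))) - 4) = f + ((-2 + (3 + 6)) - 4) = f + ((-2 + 9) - 4) = f + (7 - 4) = f + 3 = 3 + f)
-11*n(-4)*19 = -11*(3 - 4)*19 = -11*(-1)*19 = 11*19 = 209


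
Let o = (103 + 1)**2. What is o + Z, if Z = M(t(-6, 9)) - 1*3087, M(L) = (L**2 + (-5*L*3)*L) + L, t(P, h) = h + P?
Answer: 7606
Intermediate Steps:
t(P, h) = P + h
o = 10816 (o = 104**2 = 10816)
M(L) = L - 14*L**2 (M(L) = (L**2 + (-15*L)*L) + L = (L**2 - 15*L**2) + L = -14*L**2 + L = L - 14*L**2)
Z = -3210 (Z = (-6 + 9)*(1 - 14*(-6 + 9)) - 1*3087 = 3*(1 - 14*3) - 3087 = 3*(1 - 42) - 3087 = 3*(-41) - 3087 = -123 - 3087 = -3210)
o + Z = 10816 - 3210 = 7606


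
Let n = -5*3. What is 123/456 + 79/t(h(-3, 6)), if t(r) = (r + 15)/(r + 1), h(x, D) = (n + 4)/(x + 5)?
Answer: -5647/152 ≈ -37.151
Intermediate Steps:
n = -15
h(x, D) = -11/(5 + x) (h(x, D) = (-15 + 4)/(x + 5) = -11/(5 + x))
t(r) = (15 + r)/(1 + r)
123/456 + 79/t(h(-3, 6)) = 123/456 + 79/(((15 - 11/(5 - 3))/(1 - 11/(5 - 3)))) = 123*(1/456) + 79/(((15 - 11/2)/(1 - 11/2))) = 41/152 + 79/(((15 - 11*½)/(1 - 11*½))) = 41/152 + 79/(((15 - 11/2)/(1 - 11/2))) = 41/152 + 79/(((19/2)/(-9/2))) = 41/152 + 79/((-2/9*19/2)) = 41/152 + 79/(-19/9) = 41/152 + 79*(-9/19) = 41/152 - 711/19 = -5647/152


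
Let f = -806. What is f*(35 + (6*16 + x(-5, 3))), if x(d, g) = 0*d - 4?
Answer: -102362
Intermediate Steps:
x(d, g) = -4 (x(d, g) = 0 - 4 = -4)
f*(35 + (6*16 + x(-5, 3))) = -806*(35 + (6*16 - 4)) = -806*(35 + (96 - 4)) = -806*(35 + 92) = -806*127 = -102362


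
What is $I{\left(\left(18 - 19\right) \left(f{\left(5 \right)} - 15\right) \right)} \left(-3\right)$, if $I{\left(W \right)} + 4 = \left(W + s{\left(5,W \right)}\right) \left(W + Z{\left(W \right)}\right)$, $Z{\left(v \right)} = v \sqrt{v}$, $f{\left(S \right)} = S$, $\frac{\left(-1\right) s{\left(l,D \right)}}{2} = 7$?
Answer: $132 + 120 \sqrt{10} \approx 511.47$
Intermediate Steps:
$s{\left(l,D \right)} = -14$ ($s{\left(l,D \right)} = \left(-2\right) 7 = -14$)
$Z{\left(v \right)} = v^{\frac{3}{2}}$
$I{\left(W \right)} = -4 + \left(-14 + W\right) \left(W + W^{\frac{3}{2}}\right)$ ($I{\left(W \right)} = -4 + \left(W - 14\right) \left(W + W^{\frac{3}{2}}\right) = -4 + \left(-14 + W\right) \left(W + W^{\frac{3}{2}}\right)$)
$I{\left(\left(18 - 19\right) \left(f{\left(5 \right)} - 15\right) \right)} \left(-3\right) = \left(-4 + \left(\left(18 - 19\right) \left(5 - 15\right)\right)^{2} + \left(\left(18 - 19\right) \left(5 - 15\right)\right)^{\frac{5}{2}} - 14 \left(18 - 19\right) \left(5 - 15\right) - 14 \left(\left(18 - 19\right) \left(5 - 15\right)\right)^{\frac{3}{2}}\right) \left(-3\right) = \left(-4 + \left(\left(-1\right) \left(-10\right)\right)^{2} + \left(\left(-1\right) \left(-10\right)\right)^{\frac{5}{2}} - 14 \left(\left(-1\right) \left(-10\right)\right) - 14 \left(\left(-1\right) \left(-10\right)\right)^{\frac{3}{2}}\right) \left(-3\right) = \left(-4 + 10^{2} + 10^{\frac{5}{2}} - 140 - 14 \cdot 10^{\frac{3}{2}}\right) \left(-3\right) = \left(-4 + 100 + 100 \sqrt{10} - 140 - 14 \cdot 10 \sqrt{10}\right) \left(-3\right) = \left(-4 + 100 + 100 \sqrt{10} - 140 - 140 \sqrt{10}\right) \left(-3\right) = \left(-44 - 40 \sqrt{10}\right) \left(-3\right) = 132 + 120 \sqrt{10}$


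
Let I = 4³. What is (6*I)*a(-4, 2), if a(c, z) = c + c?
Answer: -3072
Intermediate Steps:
I = 64
a(c, z) = 2*c
(6*I)*a(-4, 2) = (6*64)*(2*(-4)) = 384*(-8) = -3072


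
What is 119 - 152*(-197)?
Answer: 30063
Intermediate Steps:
119 - 152*(-197) = 119 + 29944 = 30063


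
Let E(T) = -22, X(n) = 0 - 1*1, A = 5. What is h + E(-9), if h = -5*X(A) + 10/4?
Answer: -29/2 ≈ -14.500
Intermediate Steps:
X(n) = -1 (X(n) = 0 - 1 = -1)
h = 15/2 (h = -5*(-1) + 10/4 = 5 + 10*(¼) = 5 + 5/2 = 15/2 ≈ 7.5000)
h + E(-9) = 15/2 - 22 = -29/2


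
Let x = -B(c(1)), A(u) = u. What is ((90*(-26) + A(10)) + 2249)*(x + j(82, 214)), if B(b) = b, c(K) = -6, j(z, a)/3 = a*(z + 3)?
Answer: -4420656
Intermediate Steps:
j(z, a) = 3*a*(3 + z) (j(z, a) = 3*(a*(z + 3)) = 3*(a*(3 + z)) = 3*a*(3 + z))
x = 6 (x = -1*(-6) = 6)
((90*(-26) + A(10)) + 2249)*(x + j(82, 214)) = ((90*(-26) + 10) + 2249)*(6 + 3*214*(3 + 82)) = ((-2340 + 10) + 2249)*(6 + 3*214*85) = (-2330 + 2249)*(6 + 54570) = -81*54576 = -4420656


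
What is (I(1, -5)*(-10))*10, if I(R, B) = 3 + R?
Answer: -400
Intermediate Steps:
(I(1, -5)*(-10))*10 = ((3 + 1)*(-10))*10 = (4*(-10))*10 = -40*10 = -400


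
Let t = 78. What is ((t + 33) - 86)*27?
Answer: 675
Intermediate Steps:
((t + 33) - 86)*27 = ((78 + 33) - 86)*27 = (111 - 86)*27 = 25*27 = 675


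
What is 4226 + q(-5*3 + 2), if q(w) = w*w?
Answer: 4395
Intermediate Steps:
q(w) = w²
4226 + q(-5*3 + 2) = 4226 + (-5*3 + 2)² = 4226 + (-15 + 2)² = 4226 + (-13)² = 4226 + 169 = 4395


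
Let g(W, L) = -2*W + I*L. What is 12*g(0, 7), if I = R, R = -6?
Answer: -504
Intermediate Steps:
I = -6
g(W, L) = -6*L - 2*W (g(W, L) = -2*W - 6*L = -6*L - 2*W)
12*g(0, 7) = 12*(-6*7 - 2*0) = 12*(-42 + 0) = 12*(-42) = -504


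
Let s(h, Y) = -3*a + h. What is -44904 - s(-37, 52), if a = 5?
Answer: -44852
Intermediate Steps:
s(h, Y) = -15 + h (s(h, Y) = -3*5 + h = -15 + h)
-44904 - s(-37, 52) = -44904 - (-15 - 37) = -44904 - 1*(-52) = -44904 + 52 = -44852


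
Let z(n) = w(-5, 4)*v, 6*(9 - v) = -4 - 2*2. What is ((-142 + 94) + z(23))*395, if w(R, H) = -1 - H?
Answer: -118105/3 ≈ -39368.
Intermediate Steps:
v = 31/3 (v = 9 - (-4 - 2*2)/6 = 9 - (-4 - 4)/6 = 9 - 1/6*(-8) = 9 + 4/3 = 31/3 ≈ 10.333)
z(n) = -155/3 (z(n) = (-1 - 1*4)*(31/3) = (-1 - 4)*(31/3) = -5*31/3 = -155/3)
((-142 + 94) + z(23))*395 = ((-142 + 94) - 155/3)*395 = (-48 - 155/3)*395 = -299/3*395 = -118105/3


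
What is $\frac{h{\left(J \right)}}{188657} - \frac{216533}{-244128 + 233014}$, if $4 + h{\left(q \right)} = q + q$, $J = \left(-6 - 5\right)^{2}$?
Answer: $\frac{5836158759}{299533414} \approx 19.484$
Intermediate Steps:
$J = 121$ ($J = \left(-11\right)^{2} = 121$)
$h{\left(q \right)} = -4 + 2 q$ ($h{\left(q \right)} = -4 + \left(q + q\right) = -4 + 2 q$)
$\frac{h{\left(J \right)}}{188657} - \frac{216533}{-244128 + 233014} = \frac{-4 + 2 \cdot 121}{188657} - \frac{216533}{-244128 + 233014} = \left(-4 + 242\right) \frac{1}{188657} - \frac{216533}{-11114} = 238 \cdot \frac{1}{188657} - - \frac{216533}{11114} = \frac{34}{26951} + \frac{216533}{11114} = \frac{5836158759}{299533414}$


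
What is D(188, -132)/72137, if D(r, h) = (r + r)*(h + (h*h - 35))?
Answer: 6488632/72137 ≈ 89.949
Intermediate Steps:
D(r, h) = 2*r*(-35 + h + h²) (D(r, h) = (2*r)*(h + (h² - 35)) = (2*r)*(h + (-35 + h²)) = (2*r)*(-35 + h + h²) = 2*r*(-35 + h + h²))
D(188, -132)/72137 = (2*188*(-35 - 132 + (-132)²))/72137 = (2*188*(-35 - 132 + 17424))*(1/72137) = (2*188*17257)*(1/72137) = 6488632*(1/72137) = 6488632/72137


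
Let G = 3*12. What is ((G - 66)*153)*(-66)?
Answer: 302940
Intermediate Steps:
G = 36
((G - 66)*153)*(-66) = ((36 - 66)*153)*(-66) = -30*153*(-66) = -4590*(-66) = 302940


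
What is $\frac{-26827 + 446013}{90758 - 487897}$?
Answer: $- \frac{419186}{397139} \approx -1.0555$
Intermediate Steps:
$\frac{-26827 + 446013}{90758 - 487897} = \frac{419186}{-397139} = 419186 \left(- \frac{1}{397139}\right) = - \frac{419186}{397139}$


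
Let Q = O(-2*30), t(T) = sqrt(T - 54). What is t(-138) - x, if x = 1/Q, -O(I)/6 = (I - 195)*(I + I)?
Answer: 1/183600 + 8*I*sqrt(3) ≈ 5.4466e-6 + 13.856*I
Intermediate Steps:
t(T) = sqrt(-54 + T)
O(I) = -12*I*(-195 + I) (O(I) = -6*(I - 195)*(I + I) = -6*(-195 + I)*2*I = -12*I*(-195 + I))
Q = -183600 (Q = 12*(-2*30)*(195 - (-2)*30) = 12*(-60)*(195 - 1*(-60)) = 12*(-60)*(195 + 60) = 12*(-60)*255 = -183600)
x = -1/183600 (x = 1/(-183600) = -1/183600 ≈ -5.4466e-6)
t(-138) - x = sqrt(-54 - 138) - 1*(-1/183600) = sqrt(-192) + 1/183600 = 8*I*sqrt(3) + 1/183600 = 1/183600 + 8*I*sqrt(3)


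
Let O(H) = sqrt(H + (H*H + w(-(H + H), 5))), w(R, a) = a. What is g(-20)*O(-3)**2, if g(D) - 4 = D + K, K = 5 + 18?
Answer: 77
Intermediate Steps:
K = 23
O(H) = sqrt(5 + H + H**2) (O(H) = sqrt(H + (H*H + 5)) = sqrt(H + (H**2 + 5)) = sqrt(H + (5 + H**2)) = sqrt(5 + H + H**2))
g(D) = 27 + D (g(D) = 4 + (D + 23) = 4 + (23 + D) = 27 + D)
g(-20)*O(-3)**2 = (27 - 20)*(sqrt(5 - 3 + (-3)**2))**2 = 7*(sqrt(5 - 3 + 9))**2 = 7*(sqrt(11))**2 = 7*11 = 77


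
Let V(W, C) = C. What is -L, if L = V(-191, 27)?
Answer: -27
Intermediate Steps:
L = 27
-L = -1*27 = -27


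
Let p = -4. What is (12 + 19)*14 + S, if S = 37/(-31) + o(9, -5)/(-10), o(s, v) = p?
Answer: 67147/155 ≈ 433.21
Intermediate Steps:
o(s, v) = -4
S = -123/155 (S = 37/(-31) - 4/(-10) = 37*(-1/31) - 4*(-1/10) = -37/31 + 2/5 = -123/155 ≈ -0.79355)
(12 + 19)*14 + S = (12 + 19)*14 - 123/155 = 31*14 - 123/155 = 434 - 123/155 = 67147/155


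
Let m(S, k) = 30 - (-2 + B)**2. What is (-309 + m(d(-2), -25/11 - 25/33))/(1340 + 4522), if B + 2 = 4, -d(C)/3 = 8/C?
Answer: -93/1954 ≈ -0.047595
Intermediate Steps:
d(C) = -24/C
B = 2 (B = -2 + 4 = 2)
m(S, k) = 30 (m(S, k) = 30 - (-2 + 2)**2 = 30 - 1*0**2 = 30 - 1*0 = 30 + 0 = 30)
(-309 + m(d(-2), -25/11 - 25/33))/(1340 + 4522) = (-309 + 30)/(1340 + 4522) = -279/5862 = -279*1/5862 = -93/1954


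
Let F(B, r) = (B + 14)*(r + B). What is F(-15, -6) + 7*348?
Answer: 2457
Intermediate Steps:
F(B, r) = (14 + B)*(B + r)
F(-15, -6) + 7*348 = ((-15)² + 14*(-15) + 14*(-6) - 15*(-6)) + 7*348 = (225 - 210 - 84 + 90) + 2436 = 21 + 2436 = 2457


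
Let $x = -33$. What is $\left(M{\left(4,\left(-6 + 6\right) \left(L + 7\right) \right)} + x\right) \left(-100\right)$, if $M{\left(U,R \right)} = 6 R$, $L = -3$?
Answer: $3300$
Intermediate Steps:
$\left(M{\left(4,\left(-6 + 6\right) \left(L + 7\right) \right)} + x\right) \left(-100\right) = \left(6 \left(-6 + 6\right) \left(-3 + 7\right) - 33\right) \left(-100\right) = \left(6 \cdot 0 \cdot 4 - 33\right) \left(-100\right) = \left(6 \cdot 0 - 33\right) \left(-100\right) = \left(0 - 33\right) \left(-100\right) = \left(-33\right) \left(-100\right) = 3300$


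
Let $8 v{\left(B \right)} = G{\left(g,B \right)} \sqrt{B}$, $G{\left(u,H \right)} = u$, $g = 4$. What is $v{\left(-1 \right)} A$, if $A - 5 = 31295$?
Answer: $15650 i \approx 15650.0 i$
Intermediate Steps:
$A = 31300$ ($A = 5 + 31295 = 31300$)
$v{\left(B \right)} = \frac{\sqrt{B}}{2}$ ($v{\left(B \right)} = \frac{4 \sqrt{B}}{8} = \frac{\sqrt{B}}{2}$)
$v{\left(-1 \right)} A = \frac{\sqrt{-1}}{2} \cdot 31300 = \frac{i}{2} \cdot 31300 = 15650 i$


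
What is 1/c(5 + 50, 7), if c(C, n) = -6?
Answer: -⅙ ≈ -0.16667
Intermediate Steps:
1/c(5 + 50, 7) = 1/(-6) = -⅙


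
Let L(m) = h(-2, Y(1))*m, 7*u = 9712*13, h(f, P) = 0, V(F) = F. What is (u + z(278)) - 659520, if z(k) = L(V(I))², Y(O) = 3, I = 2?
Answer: -4490384/7 ≈ -6.4148e+5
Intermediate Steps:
u = 126256/7 (u = (9712*13)/7 = (⅐)*126256 = 126256/7 ≈ 18037.)
L(m) = 0 (L(m) = 0*m = 0)
z(k) = 0 (z(k) = 0² = 0)
(u + z(278)) - 659520 = (126256/7 + 0) - 659520 = 126256/7 - 659520 = -4490384/7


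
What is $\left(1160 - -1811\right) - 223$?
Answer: $2748$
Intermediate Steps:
$\left(1160 - -1811\right) - 223 = \left(1160 + 1811\right) - 223 = 2971 - 223 = 2748$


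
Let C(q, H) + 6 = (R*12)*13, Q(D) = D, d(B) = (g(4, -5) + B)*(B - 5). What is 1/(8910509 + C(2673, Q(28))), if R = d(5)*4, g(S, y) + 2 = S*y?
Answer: 1/8910503 ≈ 1.1223e-7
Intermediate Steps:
g(S, y) = -2 + S*y
d(B) = (-22 + B)*(-5 + B) (d(B) = ((-2 + 4*(-5)) + B)*(B - 5) = ((-2 - 20) + B)*(-5 + B) = (-22 + B)*(-5 + B))
R = 0 (R = (110 + 5**2 - 27*5)*4 = (110 + 25 - 135)*4 = 0*4 = 0)
C(q, H) = -6 (C(q, H) = -6 + (0*12)*13 = -6 + 0*13 = -6 + 0 = -6)
1/(8910509 + C(2673, Q(28))) = 1/(8910509 - 6) = 1/8910503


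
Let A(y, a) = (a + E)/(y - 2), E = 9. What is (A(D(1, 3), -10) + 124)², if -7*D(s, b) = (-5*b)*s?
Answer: 13689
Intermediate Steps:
D(s, b) = 5*b*s/7 (D(s, b) = -(-5*b)*s/7 = -(-5)*b*s/7 = 5*b*s/7)
A(y, a) = (9 + a)/(-2 + y) (A(y, a) = (a + 9)/(y - 2) = (9 + a)/(-2 + y))
(A(D(1, 3), -10) + 124)² = ((9 - 10)/(-2 + (5/7)*3*1) + 124)² = (-1/(-2 + 15/7) + 124)² = (-1/(⅐) + 124)² = (7*(-1) + 124)² = (-7 + 124)² = 117² = 13689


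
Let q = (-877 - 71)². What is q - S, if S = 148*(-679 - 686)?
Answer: 1100724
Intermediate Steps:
S = -202020 (S = 148*(-1365) = -202020)
q = 898704 (q = (-948)² = 898704)
q - S = 898704 - 1*(-202020) = 898704 + 202020 = 1100724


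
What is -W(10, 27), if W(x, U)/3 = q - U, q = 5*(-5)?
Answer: 156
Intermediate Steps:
q = -25
W(x, U) = -75 - 3*U (W(x, U) = 3*(-25 - U) = -75 - 3*U)
-W(10, 27) = -(-75 - 3*27) = -(-75 - 81) = -1*(-156) = 156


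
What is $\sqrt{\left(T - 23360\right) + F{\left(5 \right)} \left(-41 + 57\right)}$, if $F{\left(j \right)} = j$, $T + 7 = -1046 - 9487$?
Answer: $2 i \sqrt{8455} \approx 183.9 i$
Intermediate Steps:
$T = -10540$ ($T = -7 - 10533 = -10540$)
$\sqrt{\left(T - 23360\right) + F{\left(5 \right)} \left(-41 + 57\right)} = \sqrt{\left(-10540 - 23360\right) + 5 \left(-41 + 57\right)} = \sqrt{-33900 + 5 \cdot 16} = \sqrt{-33900 + 80} = \sqrt{-33820} = 2 i \sqrt{8455}$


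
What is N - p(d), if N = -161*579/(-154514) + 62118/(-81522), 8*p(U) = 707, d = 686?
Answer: -1539262743/17386184 ≈ -88.534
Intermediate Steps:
p(U) = 707/8 (p(U) = (⅛)*707 = 707/8)
N = -689683/4346546 (N = -93219*(-1/154514) + 62118*(-1/81522) = 4053/6718 - 493/647 = -689683/4346546 ≈ -0.15867)
N - p(d) = -689683/4346546 - 1*707/8 = -689683/4346546 - 707/8 = -1539262743/17386184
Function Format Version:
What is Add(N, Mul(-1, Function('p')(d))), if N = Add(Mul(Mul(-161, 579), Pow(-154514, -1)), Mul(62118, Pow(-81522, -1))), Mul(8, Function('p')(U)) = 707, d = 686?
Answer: Rational(-1539262743, 17386184) ≈ -88.534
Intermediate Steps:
Function('p')(U) = Rational(707, 8) (Function('p')(U) = Mul(Rational(1, 8), 707) = Rational(707, 8))
N = Rational(-689683, 4346546) (N = Add(Mul(-93219, Rational(-1, 154514)), Mul(62118, Rational(-1, 81522))) = Add(Rational(4053, 6718), Rational(-493, 647)) = Rational(-689683, 4346546) ≈ -0.15867)
Add(N, Mul(-1, Function('p')(d))) = Add(Rational(-689683, 4346546), Mul(-1, Rational(707, 8))) = Add(Rational(-689683, 4346546), Rational(-707, 8)) = Rational(-1539262743, 17386184)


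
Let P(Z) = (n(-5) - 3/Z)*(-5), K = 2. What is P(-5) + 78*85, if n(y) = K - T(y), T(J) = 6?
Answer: 6647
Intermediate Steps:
n(y) = -4 (n(y) = 2 - 1*6 = 2 - 6 = -4)
P(Z) = 20 + 15/Z (P(Z) = (-4 - 3/Z)*(-5) = 20 + 15/Z)
P(-5) + 78*85 = (20 + 15/(-5)) + 78*85 = (20 + 15*(-⅕)) + 6630 = (20 - 3) + 6630 = 17 + 6630 = 6647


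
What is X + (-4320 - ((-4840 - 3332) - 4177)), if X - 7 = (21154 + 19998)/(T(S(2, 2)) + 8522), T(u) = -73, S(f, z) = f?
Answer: 67937316/8449 ≈ 8040.9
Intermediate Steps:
X = 100295/8449 (X = 7 + (21154 + 19998)/(-73 + 8522) = 7 + 41152/8449 = 100295/8449 ≈ 11.871)
X + (-4320 - ((-4840 - 3332) - 4177)) = 100295/8449 + (-4320 - ((-4840 - 3332) - 4177)) = 100295/8449 + (-4320 - (-8172 - 4177)) = 100295/8449 + (-4320 - 1*(-12349)) = 100295/8449 + (-4320 + 12349) = 100295/8449 + 8029 = 67937316/8449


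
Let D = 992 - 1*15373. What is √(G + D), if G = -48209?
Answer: I*√62590 ≈ 250.18*I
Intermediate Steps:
D = -14381 (D = 992 - 15373 = -14381)
√(G + D) = √(-48209 - 14381) = √(-62590) = I*√62590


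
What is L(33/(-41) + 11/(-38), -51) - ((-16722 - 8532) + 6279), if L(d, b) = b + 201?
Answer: 19125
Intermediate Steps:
L(d, b) = 201 + b
L(33/(-41) + 11/(-38), -51) - ((-16722 - 8532) + 6279) = (201 - 51) - ((-16722 - 8532) + 6279) = 150 - (-25254 + 6279) = 150 - 1*(-18975) = 150 + 18975 = 19125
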